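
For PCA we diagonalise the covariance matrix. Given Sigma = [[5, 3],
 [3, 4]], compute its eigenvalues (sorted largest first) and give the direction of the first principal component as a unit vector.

Step 1 — characteristic polynomial of 2×2 Sigma:
  det(Sigma - λI) = λ² - trace · λ + det = 0.
  trace = 5 + 4 = 9, det = 5·4 - (3)² = 11.
Step 2 — discriminant:
  Δ = trace² - 4·det = 81 - 44 = 37.
Step 3 — eigenvalues:
  λ = (trace ± √Δ)/2 = (9 ± 6.0828)/2,
  λ_1 = 7.5414,  λ_2 = 1.4586.

Step 4 — unit eigenvector for λ_1: solve (Sigma - λ_1 I)v = 0. First row:
  (5 - 7.5414)·v_x + (3)·v_y = 0, i.e. (-2.5414)·v_x + (3)·v_y = 0,
  so v ∝ (b, λ_1 - a) = (3, 2.5414) = u.
  ||u|| = √((3)² + (2.5414)²) = √(15.4586) ≈ 3.9317,
  v_1 = u/||u|| ≈ (0.763, 0.6464) (||v_1|| = 1).

λ_1 = 7.5414,  λ_2 = 1.4586;  v_1 ≈ (0.763, 0.6464)


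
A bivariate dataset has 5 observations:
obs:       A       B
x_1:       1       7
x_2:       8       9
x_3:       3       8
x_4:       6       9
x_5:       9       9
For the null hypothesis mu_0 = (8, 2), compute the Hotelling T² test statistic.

Step 1 — sample mean vector:
  mean(A) = (1 + 8 + 3 + 6 + 9) / 5 = 27/5 = 5.4
  mean(B) = (7 + 9 + 8 + 9 + 9) / 5 = 42/5 = 8.4
  x̄ = (5.4, 8.4),  deviation x̄ - mu_0 = (5.4, 8.4) - (8, 2) = (-2.6, 6.4).

Step 2 — sample covariance matrix, S[i,j] = (1/(n-1)) · Σ_k (x_{k,i} - mean_i) · (x_{k,j} - mean_j), divisor n-1 = 4:
  S[A,A] = ((-4.4)·(-4.4) + (2.6)·(2.6) + (-2.4)·(-2.4) + (0.6)·(0.6) + (3.6)·(3.6)) / 4 = 45.2/4 = 11.3
  S[A,B] = ((-4.4)·(-1.4) + (2.6)·(0.6) + (-2.4)·(-0.4) + (0.6)·(0.6) + (3.6)·(0.6)) / 4 = 11.2/4 = 2.8
  S[B,B] = ((-1.4)·(-1.4) + (0.6)·(0.6) + (-0.4)·(-0.4) + (0.6)·(0.6) + (0.6)·(0.6)) / 4 = 3.2/4 = 0.8
  S = [[11.3, 2.8],
 [2.8, 0.8]].

Step 3 — invert S. det(S) = 11.3·0.8 - (2.8)² = 1.2.
  S^{-1} = (1/det) · [[d, -b], [-b, a]] = [[0.6667, -2.3333],
 [-2.3333, 9.4167]].

Step 4 — quadratic form (x̄ - mu_0)^T · S^{-1} · (x̄ - mu_0):
  S^{-1} · (x̄ - mu_0) = (-16.6667, 66.3333),
  (x̄ - mu_0)^T · [...] = (-2.6)·(-16.6667) + (6.4)·(66.3333) = 467.8667.

Step 5 — scale by n: T² = 5 · 467.8667 = 2339.3333.

T² ≈ 2339.3333


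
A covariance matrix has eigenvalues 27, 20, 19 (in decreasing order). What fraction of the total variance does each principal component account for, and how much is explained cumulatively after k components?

Step 1 — total variance = trace(Sigma) = Σ λ_i = 27 + 20 + 19 = 66.

Step 2 — fraction explained by component i = λ_i / Σ λ:
  PC1: 27/66 = 0.4091
  PC2: 20/66 = 0.303
  PC3: 19/66 = 0.2879

Step 3 — cumulative fraction after k components = (λ_1 + ... + λ_k) / Σ λ:
  k = 1: 27/66 = 0.4091
  k = 2: (27 + 20)/66 = 47/66 = 0.7121
  k = 3: (27 + 20 + 19)/66 = 66/66 = 1

Summary (fraction, with percent):

explained: PC1 0.4091 (40.91%), PC2 0.303 (30.3%), PC3 0.2879 (28.79%);  cumulative: 0.4091, 0.7121, 1


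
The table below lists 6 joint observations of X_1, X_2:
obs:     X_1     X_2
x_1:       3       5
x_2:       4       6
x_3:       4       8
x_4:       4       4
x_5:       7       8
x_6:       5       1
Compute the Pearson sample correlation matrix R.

Step 1 — column means:
  mean(X_1) = (3 + 4 + 4 + 4 + 7 + 5) / 6 = 27/6 = 4.5
  mean(X_2) = (5 + 6 + 8 + 4 + 8 + 1) / 6 = 32/6 = 5.3333

Step 2 — sample variances and covariances s[i,j] = (1/(n-1)) · Σ_k (x_{k,i} - mean_i) · (x_{k,j} - mean_j), with n-1 = 5:
  s[X_1,X_1] = ((-1.5)·(-1.5) + (-0.5)·(-0.5) + (-0.5)·(-0.5) + (-0.5)·(-0.5) + (2.5)·(2.5) + (0.5)·(0.5)) / 5 = 9.5/5 = 1.9
  s[X_1,X_2] = ((-1.5)·(-0.3333) + (-0.5)·(0.6667) + (-0.5)·(2.6667) + (-0.5)·(-1.3333) + (2.5)·(2.6667) + (0.5)·(-4.3333)) / 5 = 4/5 = 0.8
  s[X_2,X_2] = ((-0.3333)·(-0.3333) + (0.6667)·(0.6667) + (2.6667)·(2.6667) + (-1.3333)·(-1.3333) + (2.6667)·(2.6667) + (-4.3333)·(-4.3333)) / 5 = 35.3333/5 = 7.0667
  Sample standard deviations s_i = √(s[i,i]):
  s(X_1) = √(1.9) = 1.3784
  s(X_2) = √(7.0667) = 2.6583

Step 3 — r_{ij} = s_{ij} / (s_i · s_j):
  r[X_1,X_1] = 1 (diagonal).
  r[X_1,X_2] = 0.8 / (1.3784 · 2.6583) = 0.8 / 3.6642 = 0.2183
  r[X_2,X_2] = 1 (diagonal).

R is symmetric with unit diagonal. Assembling:

R = [[1, 0.2183],
 [0.2183, 1]]


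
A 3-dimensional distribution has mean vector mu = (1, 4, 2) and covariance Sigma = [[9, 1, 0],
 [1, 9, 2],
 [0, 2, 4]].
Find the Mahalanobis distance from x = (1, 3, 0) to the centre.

Step 1 — centre the observation: (x - mu) = (0, -1, -2).

Step 2 — invert Sigma (cofactor / det for 3×3, or solve directly):
  Sigma^{-1} = [[0.1127, -0.0141, 0.007],
 [-0.0141, 0.1268, -0.0634],
 [0.007, -0.0634, 0.2817]].

Step 3 — form the quadratic (x - mu)^T · Sigma^{-1} · (x - mu):
  Sigma^{-1} · (x - mu) = (0, 0, -0.5).
  (x - mu)^T · [Sigma^{-1} · (x - mu)] = (0)·(0) + (-1)·(0) + (-2)·(-0.5) = 1.

Step 4 — take square root: d = √(1) ≈ 1.

d(x, mu) = √(1) ≈ 1


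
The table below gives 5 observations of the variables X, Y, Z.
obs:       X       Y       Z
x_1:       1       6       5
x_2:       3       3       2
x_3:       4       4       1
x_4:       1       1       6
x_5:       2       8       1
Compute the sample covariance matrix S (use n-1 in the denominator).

Step 1 — column means:
  mean(X) = (1 + 3 + 4 + 1 + 2) / 5 = 11/5 = 2.2
  mean(Y) = (6 + 3 + 4 + 1 + 8) / 5 = 22/5 = 4.4
  mean(Z) = (5 + 2 + 1 + 6 + 1) / 5 = 15/5 = 3

Step 2 — sample covariance S[i,j] = (1/(n-1)) · Σ_k (x_{k,i} - mean_i) · (x_{k,j} - mean_j), with n-1 = 4.
  S[X,X] = ((-1.2)·(-1.2) + (0.8)·(0.8) + (1.8)·(1.8) + (-1.2)·(-1.2) + (-0.2)·(-0.2)) / 4 = 6.8/4 = 1.7
  S[X,Y] = ((-1.2)·(1.6) + (0.8)·(-1.4) + (1.8)·(-0.4) + (-1.2)·(-3.4) + (-0.2)·(3.6)) / 4 = -0.4/4 = -0.1
  S[X,Z] = ((-1.2)·(2) + (0.8)·(-1) + (1.8)·(-2) + (-1.2)·(3) + (-0.2)·(-2)) / 4 = -10/4 = -2.5
  S[Y,Y] = ((1.6)·(1.6) + (-1.4)·(-1.4) + (-0.4)·(-0.4) + (-3.4)·(-3.4) + (3.6)·(3.6)) / 4 = 29.2/4 = 7.3
  S[Y,Z] = ((1.6)·(2) + (-1.4)·(-1) + (-0.4)·(-2) + (-3.4)·(3) + (3.6)·(-2)) / 4 = -12/4 = -3
  S[Z,Z] = ((2)·(2) + (-1)·(-1) + (-2)·(-2) + (3)·(3) + (-2)·(-2)) / 4 = 22/4 = 5.5

S is symmetric (S[j,i] = S[i,j]). Assembling:

S = [[1.7, -0.1, -2.5],
 [-0.1, 7.3, -3],
 [-2.5, -3, 5.5]]


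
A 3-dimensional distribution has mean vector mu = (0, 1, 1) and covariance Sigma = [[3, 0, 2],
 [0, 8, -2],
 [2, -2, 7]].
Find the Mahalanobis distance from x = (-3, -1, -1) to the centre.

Step 1 — centre the observation: (x - mu) = (-3, -2, -2).

Step 2 — invert Sigma (cofactor / det for 3×3, or solve directly):
  Sigma^{-1} = [[0.4194, -0.0323, -0.129],
 [-0.0323, 0.1371, 0.0484],
 [-0.129, 0.0484, 0.1935]].

Step 3 — form the quadratic (x - mu)^T · Sigma^{-1} · (x - mu):
  Sigma^{-1} · (x - mu) = (-0.9355, -0.2742, -0.0968).
  (x - mu)^T · [Sigma^{-1} · (x - mu)] = (-3)·(-0.9355) + (-2)·(-0.2742) + (-2)·(-0.0968) = 3.5484.

Step 4 — take square root: d = √(3.5484) ≈ 1.8837.

d(x, mu) = √(3.5484) ≈ 1.8837


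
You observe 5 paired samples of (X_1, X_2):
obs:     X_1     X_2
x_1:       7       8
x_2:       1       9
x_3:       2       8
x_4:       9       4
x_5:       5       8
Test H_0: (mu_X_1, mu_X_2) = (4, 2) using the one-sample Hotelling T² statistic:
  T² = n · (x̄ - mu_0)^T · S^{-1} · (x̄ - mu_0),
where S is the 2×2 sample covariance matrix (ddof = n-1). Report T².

Step 1 — sample mean vector:
  mean(X_1) = (7 + 1 + 2 + 9 + 5) / 5 = 24/5 = 4.8
  mean(X_2) = (8 + 9 + 8 + 4 + 8) / 5 = 37/5 = 7.4
  x̄ = (4.8, 7.4),  deviation x̄ - mu_0 = (4.8, 7.4) - (4, 2) = (0.8, 5.4).

Step 2 — sample covariance matrix, S[i,j] = (1/(n-1)) · Σ_k (x_{k,i} - mean_i) · (x_{k,j} - mean_j), divisor n-1 = 4:
  S[X_1,X_1] = ((2.2)·(2.2) + (-3.8)·(-3.8) + (-2.8)·(-2.8) + (4.2)·(4.2) + (0.2)·(0.2)) / 4 = 44.8/4 = 11.2
  S[X_1,X_2] = ((2.2)·(0.6) + (-3.8)·(1.6) + (-2.8)·(0.6) + (4.2)·(-3.4) + (0.2)·(0.6)) / 4 = -20.6/4 = -5.15
  S[X_2,X_2] = ((0.6)·(0.6) + (1.6)·(1.6) + (0.6)·(0.6) + (-3.4)·(-3.4) + (0.6)·(0.6)) / 4 = 15.2/4 = 3.8
  S = [[11.2, -5.15],
 [-5.15, 3.8]].

Step 3 — invert S. det(S) = 11.2·3.8 - (-5.15)² = 16.0375.
  S^{-1} = (1/det) · [[d, -b], [-b, a]] = [[0.2369, 0.3211],
 [0.3211, 0.6984]].

Step 4 — quadratic form (x̄ - mu_0)^T · S^{-1} · (x̄ - mu_0):
  S^{-1} · (x̄ - mu_0) = (1.9236, 4.0281),
  (x̄ - mu_0)^T · [...] = (0.8)·(1.9236) + (5.4)·(4.0281) = 23.2904.

Step 5 — scale by n: T² = 5 · 23.2904 = 116.4521.

T² ≈ 116.4521


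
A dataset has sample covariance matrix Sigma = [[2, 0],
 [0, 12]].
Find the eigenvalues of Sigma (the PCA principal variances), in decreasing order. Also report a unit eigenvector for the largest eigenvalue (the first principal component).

Step 1 — characteristic polynomial of 2×2 Sigma:
  det(Sigma - λI) = λ² - trace · λ + det = 0.
  trace = 2 + 12 = 14, det = 2·12 - (0)² = 24.
Step 2 — discriminant:
  Δ = trace² - 4·det = 196 - 96 = 100.
Step 3 — eigenvalues:
  λ = (trace ± √Δ)/2 = (14 ± 10)/2,
  λ_1 = 12,  λ_2 = 2.

Step 4 — unit eigenvector for λ_1: Sigma is diagonal, so its eigenvectors are the coordinate axes. λ_1 = 12 is the diagonal entry on the second coordinate axis, hence
  v_1 = (0, 1) (||v_1|| = 1).

λ_1 = 12,  λ_2 = 2;  v_1 ≈ (0, 1)


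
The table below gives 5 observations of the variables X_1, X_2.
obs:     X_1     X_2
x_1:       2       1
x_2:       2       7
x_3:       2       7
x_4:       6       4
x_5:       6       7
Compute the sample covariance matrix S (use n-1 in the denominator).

Step 1 — column means:
  mean(X_1) = (2 + 2 + 2 + 6 + 6) / 5 = 18/5 = 3.6
  mean(X_2) = (1 + 7 + 7 + 4 + 7) / 5 = 26/5 = 5.2

Step 2 — sample covariance S[i,j] = (1/(n-1)) · Σ_k (x_{k,i} - mean_i) · (x_{k,j} - mean_j), with n-1 = 4.
  S[X_1,X_1] = ((-1.6)·(-1.6) + (-1.6)·(-1.6) + (-1.6)·(-1.6) + (2.4)·(2.4) + (2.4)·(2.4)) / 4 = 19.2/4 = 4.8
  S[X_1,X_2] = ((-1.6)·(-4.2) + (-1.6)·(1.8) + (-1.6)·(1.8) + (2.4)·(-1.2) + (2.4)·(1.8)) / 4 = 2.4/4 = 0.6
  S[X_2,X_2] = ((-4.2)·(-4.2) + (1.8)·(1.8) + (1.8)·(1.8) + (-1.2)·(-1.2) + (1.8)·(1.8)) / 4 = 28.8/4 = 7.2

S is symmetric (S[j,i] = S[i,j]). Assembling:

S = [[4.8, 0.6],
 [0.6, 7.2]]


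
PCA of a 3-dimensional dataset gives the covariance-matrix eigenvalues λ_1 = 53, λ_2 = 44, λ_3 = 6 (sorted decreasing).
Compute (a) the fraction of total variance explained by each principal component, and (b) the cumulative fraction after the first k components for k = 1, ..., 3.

Step 1 — total variance = trace(Sigma) = Σ λ_i = 53 + 44 + 6 = 103.

Step 2 — fraction explained by component i = λ_i / Σ λ:
  PC1: 53/103 = 0.5146
  PC2: 44/103 = 0.4272
  PC3: 6/103 = 0.0583

Step 3 — cumulative fraction after k components = (λ_1 + ... + λ_k) / Σ λ:
  k = 1: 53/103 = 0.5146
  k = 2: (53 + 44)/103 = 97/103 = 0.9417
  k = 3: (53 + 44 + 6)/103 = 103/103 = 1

Summary (fraction, with percent):

explained: PC1 0.5146 (51.46%), PC2 0.4272 (42.72%), PC3 0.0583 (5.83%);  cumulative: 0.5146, 0.9417, 1


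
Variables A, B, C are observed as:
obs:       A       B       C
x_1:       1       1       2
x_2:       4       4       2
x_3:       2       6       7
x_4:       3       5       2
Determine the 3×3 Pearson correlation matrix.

Step 1 — column means:
  mean(A) = (1 + 4 + 2 + 3) / 4 = 10/4 = 2.5
  mean(B) = (1 + 4 + 6 + 5) / 4 = 16/4 = 4
  mean(C) = (2 + 2 + 7 + 2) / 4 = 13/4 = 3.25

Step 2 — sample variances and covariances s[i,j] = (1/(n-1)) · Σ_k (x_{k,i} - mean_i) · (x_{k,j} - mean_j), with n-1 = 3:
  s[A,A] = ((-1.5)·(-1.5) + (1.5)·(1.5) + (-0.5)·(-0.5) + (0.5)·(0.5)) / 3 = 5/3 = 1.6667
  s[A,B] = ((-1.5)·(-3) + (1.5)·(0) + (-0.5)·(2) + (0.5)·(1)) / 3 = 4/3 = 1.3333
  s[A,C] = ((-1.5)·(-1.25) + (1.5)·(-1.25) + (-0.5)·(3.75) + (0.5)·(-1.25)) / 3 = -2.5/3 = -0.8333
  s[B,B] = ((-3)·(-3) + (0)·(0) + (2)·(2) + (1)·(1)) / 3 = 14/3 = 4.6667
  s[B,C] = ((-3)·(-1.25) + (0)·(-1.25) + (2)·(3.75) + (1)·(-1.25)) / 3 = 10/3 = 3.3333
  s[C,C] = ((-1.25)·(-1.25) + (-1.25)·(-1.25) + (3.75)·(3.75) + (-1.25)·(-1.25)) / 3 = 18.75/3 = 6.25
  Sample standard deviations s_i = √(s[i,i]):
  s(A) = √(1.6667) = 1.291
  s(B) = √(4.6667) = 2.1602
  s(C) = √(6.25) = 2.5

Step 3 — r_{ij} = s_{ij} / (s_i · s_j):
  r[A,A] = 1 (diagonal).
  r[A,B] = 1.3333 / (1.291 · 2.1602) = 1.3333 / 2.7889 = 0.4781
  r[A,C] = -0.8333 / (1.291 · 2.5) = -0.8333 / 3.2275 = -0.2582
  r[B,B] = 1 (diagonal).
  r[B,C] = 3.3333 / (2.1602 · 2.5) = 3.3333 / 5.4006 = 0.6172
  r[C,C] = 1 (diagonal).

R is symmetric with unit diagonal. Assembling:

R = [[1, 0.4781, -0.2582],
 [0.4781, 1, 0.6172],
 [-0.2582, 0.6172, 1]]


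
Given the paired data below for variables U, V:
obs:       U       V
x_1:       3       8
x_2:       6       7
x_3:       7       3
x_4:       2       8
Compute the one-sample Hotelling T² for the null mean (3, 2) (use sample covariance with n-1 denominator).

Step 1 — sample mean vector:
  mean(U) = (3 + 6 + 7 + 2) / 4 = 18/4 = 4.5
  mean(V) = (8 + 7 + 3 + 8) / 4 = 26/4 = 6.5
  x̄ = (4.5, 6.5),  deviation x̄ - mu_0 = (4.5, 6.5) - (3, 2) = (1.5, 4.5).

Step 2 — sample covariance matrix, S[i,j] = (1/(n-1)) · Σ_k (x_{k,i} - mean_i) · (x_{k,j} - mean_j), divisor n-1 = 3:
  S[U,U] = ((-1.5)·(-1.5) + (1.5)·(1.5) + (2.5)·(2.5) + (-2.5)·(-2.5)) / 3 = 17/3 = 5.6667
  S[U,V] = ((-1.5)·(1.5) + (1.5)·(0.5) + (2.5)·(-3.5) + (-2.5)·(1.5)) / 3 = -14/3 = -4.6667
  S[V,V] = ((1.5)·(1.5) + (0.5)·(0.5) + (-3.5)·(-3.5) + (1.5)·(1.5)) / 3 = 17/3 = 5.6667
  S = [[5.6667, -4.6667],
 [-4.6667, 5.6667]].

Step 3 — invert S. det(S) = 5.6667·5.6667 - (-4.6667)² = 10.3333.
  S^{-1} = (1/det) · [[d, -b], [-b, a]] = [[0.5484, 0.4516],
 [0.4516, 0.5484]].

Step 4 — quadratic form (x̄ - mu_0)^T · S^{-1} · (x̄ - mu_0):
  S^{-1} · (x̄ - mu_0) = (2.8548, 3.1452),
  (x̄ - mu_0)^T · [...] = (1.5)·(2.8548) + (4.5)·(3.1452) = 18.4355.

Step 5 — scale by n: T² = 4 · 18.4355 = 73.7419.

T² ≈ 73.7419


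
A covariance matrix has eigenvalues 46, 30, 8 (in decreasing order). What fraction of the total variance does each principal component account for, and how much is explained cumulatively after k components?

Step 1 — total variance = trace(Sigma) = Σ λ_i = 46 + 30 + 8 = 84.

Step 2 — fraction explained by component i = λ_i / Σ λ:
  PC1: 46/84 = 0.5476
  PC2: 30/84 = 0.3571
  PC3: 8/84 = 0.0952

Step 3 — cumulative fraction after k components = (λ_1 + ... + λ_k) / Σ λ:
  k = 1: 46/84 = 0.5476
  k = 2: (46 + 30)/84 = 76/84 = 0.9048
  k = 3: (46 + 30 + 8)/84 = 84/84 = 1

Summary (fraction, with percent):

explained: PC1 0.5476 (54.76%), PC2 0.3571 (35.71%), PC3 0.0952 (9.52%);  cumulative: 0.5476, 0.9048, 1


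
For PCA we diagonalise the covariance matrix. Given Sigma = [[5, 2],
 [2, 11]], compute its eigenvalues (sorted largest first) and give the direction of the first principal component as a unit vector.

Step 1 — characteristic polynomial of 2×2 Sigma:
  det(Sigma - λI) = λ² - trace · λ + det = 0.
  trace = 5 + 11 = 16, det = 5·11 - (2)² = 51.
Step 2 — discriminant:
  Δ = trace² - 4·det = 256 - 204 = 52.
Step 3 — eigenvalues:
  λ = (trace ± √Δ)/2 = (16 ± 7.2111)/2,
  λ_1 = 11.6056,  λ_2 = 4.3944.

Step 4 — unit eigenvector for λ_1: solve (Sigma - λ_1 I)v = 0. First row:
  (5 - 11.6056)·v_x + (2)·v_y = 0, i.e. (-6.6056)·v_x + (2)·v_y = 0,
  so v ∝ (b, λ_1 - a) = (2, 6.6056) = u.
  ||u|| = √((2)² + (6.6056)²) = √(47.6333) ≈ 6.9017,
  v_1 = u/||u|| ≈ (0.2898, 0.9571) (||v_1|| = 1).

λ_1 = 11.6056,  λ_2 = 4.3944;  v_1 ≈ (0.2898, 0.9571)


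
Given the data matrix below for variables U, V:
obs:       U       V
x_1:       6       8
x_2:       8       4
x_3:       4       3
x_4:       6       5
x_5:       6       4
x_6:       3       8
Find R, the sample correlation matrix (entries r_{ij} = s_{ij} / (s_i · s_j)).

Step 1 — column means:
  mean(U) = (6 + 8 + 4 + 6 + 6 + 3) / 6 = 33/6 = 5.5
  mean(V) = (8 + 4 + 3 + 5 + 4 + 8) / 6 = 32/6 = 5.3333

Step 2 — sample variances and covariances s[i,j] = (1/(n-1)) · Σ_k (x_{k,i} - mean_i) · (x_{k,j} - mean_j), with n-1 = 5:
  s[U,U] = ((0.5)·(0.5) + (2.5)·(2.5) + (-1.5)·(-1.5) + (0.5)·(0.5) + (0.5)·(0.5) + (-2.5)·(-2.5)) / 5 = 15.5/5 = 3.1
  s[U,V] = ((0.5)·(2.6667) + (2.5)·(-1.3333) + (-1.5)·(-2.3333) + (0.5)·(-0.3333) + (0.5)·(-1.3333) + (-2.5)·(2.6667)) / 5 = -6/5 = -1.2
  s[V,V] = ((2.6667)·(2.6667) + (-1.3333)·(-1.3333) + (-2.3333)·(-2.3333) + (-0.3333)·(-0.3333) + (-1.3333)·(-1.3333) + (2.6667)·(2.6667)) / 5 = 23.3333/5 = 4.6667
  Sample standard deviations s_i = √(s[i,i]):
  s(U) = √(3.1) = 1.7607
  s(V) = √(4.6667) = 2.1602

Step 3 — r_{ij} = s_{ij} / (s_i · s_j):
  r[U,U] = 1 (diagonal).
  r[U,V] = -1.2 / (1.7607 · 2.1602) = -1.2 / 3.8035 = -0.3155
  r[V,V] = 1 (diagonal).

R is symmetric with unit diagonal. Assembling:

R = [[1, -0.3155],
 [-0.3155, 1]]


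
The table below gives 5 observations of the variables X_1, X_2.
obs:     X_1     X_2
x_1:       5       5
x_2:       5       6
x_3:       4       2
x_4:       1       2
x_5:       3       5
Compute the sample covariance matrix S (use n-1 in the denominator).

Step 1 — column means:
  mean(X_1) = (5 + 5 + 4 + 1 + 3) / 5 = 18/5 = 3.6
  mean(X_2) = (5 + 6 + 2 + 2 + 5) / 5 = 20/5 = 4

Step 2 — sample covariance S[i,j] = (1/(n-1)) · Σ_k (x_{k,i} - mean_i) · (x_{k,j} - mean_j), with n-1 = 4.
  S[X_1,X_1] = ((1.4)·(1.4) + (1.4)·(1.4) + (0.4)·(0.4) + (-2.6)·(-2.6) + (-0.6)·(-0.6)) / 4 = 11.2/4 = 2.8
  S[X_1,X_2] = ((1.4)·(1) + (1.4)·(2) + (0.4)·(-2) + (-2.6)·(-2) + (-0.6)·(1)) / 4 = 8/4 = 2
  S[X_2,X_2] = ((1)·(1) + (2)·(2) + (-2)·(-2) + (-2)·(-2) + (1)·(1)) / 4 = 14/4 = 3.5

S is symmetric (S[j,i] = S[i,j]). Assembling:

S = [[2.8, 2],
 [2, 3.5]]


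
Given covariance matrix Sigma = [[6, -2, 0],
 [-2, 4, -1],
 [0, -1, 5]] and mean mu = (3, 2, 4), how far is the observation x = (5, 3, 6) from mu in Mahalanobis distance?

Step 1 — centre the observation: (x - mu) = (2, 1, 2).

Step 2 — invert Sigma (cofactor / det for 3×3, or solve directly):
  Sigma^{-1} = [[0.2021, 0.1064, 0.0213],
 [0.1064, 0.3191, 0.0638],
 [0.0213, 0.0638, 0.2128]].

Step 3 — form the quadratic (x - mu)^T · Sigma^{-1} · (x - mu):
  Sigma^{-1} · (x - mu) = (0.5532, 0.6596, 0.5319).
  (x - mu)^T · [Sigma^{-1} · (x - mu)] = (2)·(0.5532) + (1)·(0.6596) + (2)·(0.5319) = 2.8298.

Step 4 — take square root: d = √(2.8298) ≈ 1.6822.

d(x, mu) = √(2.8298) ≈ 1.6822


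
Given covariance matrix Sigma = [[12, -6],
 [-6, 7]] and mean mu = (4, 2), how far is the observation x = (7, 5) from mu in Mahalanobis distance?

Step 1 — centre the observation: (x - mu) = (3, 3).

Step 2 — invert Sigma. det(Sigma) = 12·7 - (-6)² = 48.
  Sigma^{-1} = (1/det) · [[d, -b], [-b, a]] = [[0.1458, 0.125],
 [0.125, 0.25]].

Step 3 — form the quadratic (x - mu)^T · Sigma^{-1} · (x - mu):
  Sigma^{-1} · (x - mu) = (0.8125, 1.125).
  (x - mu)^T · [Sigma^{-1} · (x - mu)] = (3)·(0.8125) + (3)·(1.125) = 5.8125.

Step 4 — take square root: d = √(5.8125) ≈ 2.4109.

d(x, mu) = √(5.8125) ≈ 2.4109


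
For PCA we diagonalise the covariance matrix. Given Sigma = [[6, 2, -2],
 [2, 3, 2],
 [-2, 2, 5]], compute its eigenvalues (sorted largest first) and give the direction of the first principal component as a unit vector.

Step 1 — characteristic polynomial p(λ) = det(λI - Sigma) = λ³ - tr·λ² + c_1·λ - det, where tr = trace, c_1 = sum of the principal 2×2 minors, det = det(Sigma):
  tr = 6 + 3 + 5 = 14,
  c_1 = (6·3 - (2)²) + (6·5 - (-2)²) + (3·5 - (2)²) = 14 + 26 + 11 = 51,
  det = 6·(3·5 - (2)²) - (2)·((2)·5 - (2)·(-2)) + (-2)·((2)·(2) - 3·(-2)) = 6·(11) - (2)·(14) + (-2)·(10) = 18.
  So p(λ) = λ³ - 14λ² + 51λ - 18.
Step 2 — look for an integer root (rational root theorem: any rational root is an integer divisor of 18). Testing λ = 6:
  p(6) = 216 - 504 + 306 - 18 = 0  ✓
  Dividing out (λ - 6): p(λ) = (λ - 6)(λ² - 8λ + 3).
Step 3 — remaining eigenvalues from the quadratic λ² - 8λ + 3 = 0:
  Δ = 8² - 4·3 = 64 - 12 = 52,  λ = (8 ± √52)/2 = (8 ± 7.2111)/2 ≈ 7.6056 or 0.3944.
  Sorted: λ_1 = 7.6056,  λ_2 = 6,  λ_3 = 0.3944  (check: sum = 14 = tr ✓).

Step 4 — unit eigenvector for λ_1 ≈ 7.6056: v spans the null space of (Sigma - λ_1 I), whose rows are
  r_1 = (-1.6056, 2, -2),  r_2 = (2, -4.6056, 2),  r_3 = (-2, 2, -2.6056).
  v is orthogonal to every row, so take v ∝ r_1 × r_2 = ((2)·(2) - (-2)·(-4.6056), (-2)·(2) - (-1.6056)·(2), (-1.6056)·(-4.6056) - (2)·(2)) ≈ (-5.2111, -0.7889, 3.3944).
  Rescale (multiply by -1 so the first nonzero entry is positive): u = (5.2111, 0.7889, -3.3944).
  ||u|| = √((5.2111)² + (0.7889)² + (-3.3944)²) = √(39.3002) ≈ 6.269,  v_1 = u/||u|| ≈ (0.8313, 0.1258, -0.5415) (||v_1|| = 1).

λ_1 = 7.6056,  λ_2 = 6,  λ_3 = 0.3944;  v_1 ≈ (0.8313, 0.1258, -0.5415)


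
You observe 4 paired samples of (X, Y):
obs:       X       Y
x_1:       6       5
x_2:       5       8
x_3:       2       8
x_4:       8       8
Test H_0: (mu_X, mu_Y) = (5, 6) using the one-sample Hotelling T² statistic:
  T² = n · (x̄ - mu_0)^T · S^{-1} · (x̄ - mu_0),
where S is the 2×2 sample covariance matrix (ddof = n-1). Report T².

Step 1 — sample mean vector:
  mean(X) = (6 + 5 + 2 + 8) / 4 = 21/4 = 5.25
  mean(Y) = (5 + 8 + 8 + 8) / 4 = 29/4 = 7.25
  x̄ = (5.25, 7.25),  deviation x̄ - mu_0 = (5.25, 7.25) - (5, 6) = (0.25, 1.25).

Step 2 — sample covariance matrix, S[i,j] = (1/(n-1)) · Σ_k (x_{k,i} - mean_i) · (x_{k,j} - mean_j), divisor n-1 = 3:
  S[X,X] = ((0.75)·(0.75) + (-0.25)·(-0.25) + (-3.25)·(-3.25) + (2.75)·(2.75)) / 3 = 18.75/3 = 6.25
  S[X,Y] = ((0.75)·(-2.25) + (-0.25)·(0.75) + (-3.25)·(0.75) + (2.75)·(0.75)) / 3 = -2.25/3 = -0.75
  S[Y,Y] = ((-2.25)·(-2.25) + (0.75)·(0.75) + (0.75)·(0.75) + (0.75)·(0.75)) / 3 = 6.75/3 = 2.25
  S = [[6.25, -0.75],
 [-0.75, 2.25]].

Step 3 — invert S. det(S) = 6.25·2.25 - (-0.75)² = 13.5.
  S^{-1} = (1/det) · [[d, -b], [-b, a]] = [[0.1667, 0.0556],
 [0.0556, 0.463]].

Step 4 — quadratic form (x̄ - mu_0)^T · S^{-1} · (x̄ - mu_0):
  S^{-1} · (x̄ - mu_0) = (0.1111, 0.5926),
  (x̄ - mu_0)^T · [...] = (0.25)·(0.1111) + (1.25)·(0.5926) = 0.7685.

Step 5 — scale by n: T² = 4 · 0.7685 = 3.0741.

T² ≈ 3.0741


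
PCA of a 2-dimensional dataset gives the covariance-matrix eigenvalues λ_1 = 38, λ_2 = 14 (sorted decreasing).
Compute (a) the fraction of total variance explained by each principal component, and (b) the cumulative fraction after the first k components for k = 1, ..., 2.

Step 1 — total variance = trace(Sigma) = Σ λ_i = 38 + 14 = 52.

Step 2 — fraction explained by component i = λ_i / Σ λ:
  PC1: 38/52 = 0.7308
  PC2: 14/52 = 0.2692

Step 3 — cumulative fraction after k components = (λ_1 + ... + λ_k) / Σ λ:
  k = 1: 38/52 = 0.7308
  k = 2: (38 + 14)/52 = 52/52 = 1

Summary (fraction, with percent):

explained: PC1 0.7308 (73.08%), PC2 0.2692 (26.92%);  cumulative: 0.7308, 1


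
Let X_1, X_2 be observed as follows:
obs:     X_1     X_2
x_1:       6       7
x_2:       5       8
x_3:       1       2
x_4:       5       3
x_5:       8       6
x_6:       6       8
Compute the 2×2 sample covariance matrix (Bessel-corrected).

Step 1 — column means:
  mean(X_1) = (6 + 5 + 1 + 5 + 8 + 6) / 6 = 31/6 = 5.1667
  mean(X_2) = (7 + 8 + 2 + 3 + 6 + 8) / 6 = 34/6 = 5.6667

Step 2 — sample covariance S[i,j] = (1/(n-1)) · Σ_k (x_{k,i} - mean_i) · (x_{k,j} - mean_j), with n-1 = 5.
  S[X_1,X_1] = ((0.8333)·(0.8333) + (-0.1667)·(-0.1667) + (-4.1667)·(-4.1667) + (-0.1667)·(-0.1667) + (2.8333)·(2.8333) + (0.8333)·(0.8333)) / 5 = 26.8333/5 = 5.3667
  S[X_1,X_2] = ((0.8333)·(1.3333) + (-0.1667)·(2.3333) + (-4.1667)·(-3.6667) + (-0.1667)·(-2.6667) + (2.8333)·(0.3333) + (0.8333)·(2.3333)) / 5 = 19.3333/5 = 3.8667
  S[X_2,X_2] = ((1.3333)·(1.3333) + (2.3333)·(2.3333) + (-3.6667)·(-3.6667) + (-2.6667)·(-2.6667) + (0.3333)·(0.3333) + (2.3333)·(2.3333)) / 5 = 33.3333/5 = 6.6667

S is symmetric (S[j,i] = S[i,j]). Assembling:

S = [[5.3667, 3.8667],
 [3.8667, 6.6667]]


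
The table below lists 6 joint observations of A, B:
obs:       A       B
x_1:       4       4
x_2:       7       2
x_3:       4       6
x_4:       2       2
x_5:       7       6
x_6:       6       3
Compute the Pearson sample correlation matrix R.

Step 1 — column means:
  mean(A) = (4 + 7 + 4 + 2 + 7 + 6) / 6 = 30/6 = 5
  mean(B) = (4 + 2 + 6 + 2 + 6 + 3) / 6 = 23/6 = 3.8333

Step 2 — sample variances and covariances s[i,j] = (1/(n-1)) · Σ_k (x_{k,i} - mean_i) · (x_{k,j} - mean_j), with n-1 = 5:
  s[A,A] = ((-1)·(-1) + (2)·(2) + (-1)·(-1) + (-3)·(-3) + (2)·(2) + (1)·(1)) / 5 = 20/5 = 4
  s[A,B] = ((-1)·(0.1667) + (2)·(-1.8333) + (-1)·(2.1667) + (-3)·(-1.8333) + (2)·(2.1667) + (1)·(-0.8333)) / 5 = 3/5 = 0.6
  s[B,B] = ((0.1667)·(0.1667) + (-1.8333)·(-1.8333) + (2.1667)·(2.1667) + (-1.8333)·(-1.8333) + (2.1667)·(2.1667) + (-0.8333)·(-0.8333)) / 5 = 16.8333/5 = 3.3667
  Sample standard deviations s_i = √(s[i,i]):
  s(A) = √(4) = 2
  s(B) = √(3.3667) = 1.8348

Step 3 — r_{ij} = s_{ij} / (s_i · s_j):
  r[A,A] = 1 (diagonal).
  r[A,B] = 0.6 / (2 · 1.8348) = 0.6 / 3.6697 = 0.1635
  r[B,B] = 1 (diagonal).

R is symmetric with unit diagonal. Assembling:

R = [[1, 0.1635],
 [0.1635, 1]]


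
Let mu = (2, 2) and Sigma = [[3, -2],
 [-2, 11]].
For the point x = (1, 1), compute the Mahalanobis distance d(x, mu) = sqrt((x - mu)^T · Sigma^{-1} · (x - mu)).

Step 1 — centre the observation: (x - mu) = (-1, -1).

Step 2 — invert Sigma. det(Sigma) = 3·11 - (-2)² = 29.
  Sigma^{-1} = (1/det) · [[d, -b], [-b, a]] = [[0.3793, 0.069],
 [0.069, 0.1034]].

Step 3 — form the quadratic (x - mu)^T · Sigma^{-1} · (x - mu):
  Sigma^{-1} · (x - mu) = (-0.4483, -0.1724).
  (x - mu)^T · [Sigma^{-1} · (x - mu)] = (-1)·(-0.4483) + (-1)·(-0.1724) = 0.6207.

Step 4 — take square root: d = √(0.6207) ≈ 0.7878.

d(x, mu) = √(0.6207) ≈ 0.7878


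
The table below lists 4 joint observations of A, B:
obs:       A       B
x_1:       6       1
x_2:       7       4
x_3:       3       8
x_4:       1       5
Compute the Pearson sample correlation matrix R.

Step 1 — column means:
  mean(A) = (6 + 7 + 3 + 1) / 4 = 17/4 = 4.25
  mean(B) = (1 + 4 + 8 + 5) / 4 = 18/4 = 4.5

Step 2 — sample variances and covariances s[i,j] = (1/(n-1)) · Σ_k (x_{k,i} - mean_i) · (x_{k,j} - mean_j), with n-1 = 3:
  s[A,A] = ((1.75)·(1.75) + (2.75)·(2.75) + (-1.25)·(-1.25) + (-3.25)·(-3.25)) / 3 = 22.75/3 = 7.5833
  s[A,B] = ((1.75)·(-3.5) + (2.75)·(-0.5) + (-1.25)·(3.5) + (-3.25)·(0.5)) / 3 = -13.5/3 = -4.5
  s[B,B] = ((-3.5)·(-3.5) + (-0.5)·(-0.5) + (3.5)·(3.5) + (0.5)·(0.5)) / 3 = 25/3 = 8.3333
  Sample standard deviations s_i = √(s[i,i]):
  s(A) = √(7.5833) = 2.7538
  s(B) = √(8.3333) = 2.8868

Step 3 — r_{ij} = s_{ij} / (s_i · s_j):
  r[A,A] = 1 (diagonal).
  r[A,B] = -4.5 / (2.7538 · 2.8868) = -4.5 / 7.9495 = -0.5661
  r[B,B] = 1 (diagonal).

R is symmetric with unit diagonal. Assembling:

R = [[1, -0.5661],
 [-0.5661, 1]]


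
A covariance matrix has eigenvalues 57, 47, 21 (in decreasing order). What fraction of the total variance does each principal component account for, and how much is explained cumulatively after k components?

Step 1 — total variance = trace(Sigma) = Σ λ_i = 57 + 47 + 21 = 125.

Step 2 — fraction explained by component i = λ_i / Σ λ:
  PC1: 57/125 = 0.456
  PC2: 47/125 = 0.376
  PC3: 21/125 = 0.168

Step 3 — cumulative fraction after k components = (λ_1 + ... + λ_k) / Σ λ:
  k = 1: 57/125 = 0.456
  k = 2: (57 + 47)/125 = 104/125 = 0.832
  k = 3: (57 + 47 + 21)/125 = 125/125 = 1

Summary (fraction, with percent):

explained: PC1 0.456 (45.6%), PC2 0.376 (37.6%), PC3 0.168 (16.8%);  cumulative: 0.456, 0.832, 1


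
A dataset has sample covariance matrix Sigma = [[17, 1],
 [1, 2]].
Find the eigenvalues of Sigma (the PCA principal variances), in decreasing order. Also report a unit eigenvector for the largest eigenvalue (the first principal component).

Step 1 — characteristic polynomial of 2×2 Sigma:
  det(Sigma - λI) = λ² - trace · λ + det = 0.
  trace = 17 + 2 = 19, det = 17·2 - (1)² = 33.
Step 2 — discriminant:
  Δ = trace² - 4·det = 361 - 132 = 229.
Step 3 — eigenvalues:
  λ = (trace ± √Δ)/2 = (19 ± 15.1327)/2,
  λ_1 = 17.0664,  λ_2 = 1.9336.

Step 4 — unit eigenvector for λ_1: solve (Sigma - λ_1 I)v = 0. First row:
  (17 - 17.0664)·v_x + (1)·v_y = 0, i.e. (-0.0664)·v_x + (1)·v_y = 0,
  so v ∝ (b, λ_1 - a) = (1, 0.0664) = u.
  ||u|| = √((1)² + (0.0664)²) = √(1.0044) ≈ 1.0022,
  v_1 = u/||u|| ≈ (0.9978, 0.0662) (||v_1|| = 1).

λ_1 = 17.0664,  λ_2 = 1.9336;  v_1 ≈ (0.9978, 0.0662)


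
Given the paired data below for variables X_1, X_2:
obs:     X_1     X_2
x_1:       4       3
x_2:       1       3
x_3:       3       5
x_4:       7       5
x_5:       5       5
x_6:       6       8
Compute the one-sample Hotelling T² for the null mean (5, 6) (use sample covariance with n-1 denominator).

Step 1 — sample mean vector:
  mean(X_1) = (4 + 1 + 3 + 7 + 5 + 6) / 6 = 26/6 = 4.3333
  mean(X_2) = (3 + 3 + 5 + 5 + 5 + 8) / 6 = 29/6 = 4.8333
  x̄ = (4.3333, 4.8333),  deviation x̄ - mu_0 = (4.3333, 4.8333) - (5, 6) = (-0.6667, -1.1667).

Step 2 — sample covariance matrix, S[i,j] = (1/(n-1)) · Σ_k (x_{k,i} - mean_i) · (x_{k,j} - mean_j), divisor n-1 = 5:
  S[X_1,X_1] = ((-0.3333)·(-0.3333) + (-3.3333)·(-3.3333) + (-1.3333)·(-1.3333) + (2.6667)·(2.6667) + (0.6667)·(0.6667) + (1.6667)·(1.6667)) / 5 = 23.3333/5 = 4.6667
  S[X_1,X_2] = ((-0.3333)·(-1.8333) + (-3.3333)·(-1.8333) + (-1.3333)·(0.1667) + (2.6667)·(0.1667) + (0.6667)·(0.1667) + (1.6667)·(3.1667)) / 5 = 12.3333/5 = 2.4667
  S[X_2,X_2] = ((-1.8333)·(-1.8333) + (-1.8333)·(-1.8333) + (0.1667)·(0.1667) + (0.1667)·(0.1667) + (0.1667)·(0.1667) + (3.1667)·(3.1667)) / 5 = 16.8333/5 = 3.3667
  S = [[4.6667, 2.4667],
 [2.4667, 3.3667]].

Step 3 — invert S. det(S) = 4.6667·3.3667 - (2.4667)² = 9.6267.
  S^{-1} = (1/det) · [[d, -b], [-b, a]] = [[0.3497, -0.2562],
 [-0.2562, 0.4848]].

Step 4 — quadratic form (x̄ - mu_0)^T · S^{-1} · (x̄ - mu_0):
  S^{-1} · (x̄ - mu_0) = (0.0658, -0.3947),
  (x̄ - mu_0)^T · [...] = (-0.6667)·(0.0658) + (-1.1667)·(-0.3947) = 0.4167.

Step 5 — scale by n: T² = 6 · 0.4167 = 2.5.

T² ≈ 2.5


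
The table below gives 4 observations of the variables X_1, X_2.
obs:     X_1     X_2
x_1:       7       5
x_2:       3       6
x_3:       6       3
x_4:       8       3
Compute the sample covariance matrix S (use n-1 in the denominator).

Step 1 — column means:
  mean(X_1) = (7 + 3 + 6 + 8) / 4 = 24/4 = 6
  mean(X_2) = (5 + 6 + 3 + 3) / 4 = 17/4 = 4.25

Step 2 — sample covariance S[i,j] = (1/(n-1)) · Σ_k (x_{k,i} - mean_i) · (x_{k,j} - mean_j), with n-1 = 3.
  S[X_1,X_1] = ((1)·(1) + (-3)·(-3) + (0)·(0) + (2)·(2)) / 3 = 14/3 = 4.6667
  S[X_1,X_2] = ((1)·(0.75) + (-3)·(1.75) + (0)·(-1.25) + (2)·(-1.25)) / 3 = -7/3 = -2.3333
  S[X_2,X_2] = ((0.75)·(0.75) + (1.75)·(1.75) + (-1.25)·(-1.25) + (-1.25)·(-1.25)) / 3 = 6.75/3 = 2.25

S is symmetric (S[j,i] = S[i,j]). Assembling:

S = [[4.6667, -2.3333],
 [-2.3333, 2.25]]


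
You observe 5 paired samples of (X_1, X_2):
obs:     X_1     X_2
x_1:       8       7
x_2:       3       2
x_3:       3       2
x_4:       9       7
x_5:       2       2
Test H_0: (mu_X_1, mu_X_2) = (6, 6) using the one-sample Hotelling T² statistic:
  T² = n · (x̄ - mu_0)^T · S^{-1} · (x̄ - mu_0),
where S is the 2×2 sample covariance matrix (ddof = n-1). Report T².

Step 1 — sample mean vector:
  mean(X_1) = (8 + 3 + 3 + 9 + 2) / 5 = 25/5 = 5
  mean(X_2) = (7 + 2 + 2 + 7 + 2) / 5 = 20/5 = 4
  x̄ = (5, 4),  deviation x̄ - mu_0 = (5, 4) - (6, 6) = (-1, -2).

Step 2 — sample covariance matrix, S[i,j] = (1/(n-1)) · Σ_k (x_{k,i} - mean_i) · (x_{k,j} - mean_j), divisor n-1 = 4:
  S[X_1,X_1] = ((3)·(3) + (-2)·(-2) + (-2)·(-2) + (4)·(4) + (-3)·(-3)) / 4 = 42/4 = 10.5
  S[X_1,X_2] = ((3)·(3) + (-2)·(-2) + (-2)·(-2) + (4)·(3) + (-3)·(-2)) / 4 = 35/4 = 8.75
  S[X_2,X_2] = ((3)·(3) + (-2)·(-2) + (-2)·(-2) + (3)·(3) + (-2)·(-2)) / 4 = 30/4 = 7.5
  S = [[10.5, 8.75],
 [8.75, 7.5]].

Step 3 — invert S. det(S) = 10.5·7.5 - (8.75)² = 2.1875.
  S^{-1} = (1/det) · [[d, -b], [-b, a]] = [[3.4286, -4],
 [-4, 4.8]].

Step 4 — quadratic form (x̄ - mu_0)^T · S^{-1} · (x̄ - mu_0):
  S^{-1} · (x̄ - mu_0) = (4.5714, -5.6),
  (x̄ - mu_0)^T · [...] = (-1)·(4.5714) + (-2)·(-5.6) = 6.6286.

Step 5 — scale by n: T² = 5 · 6.6286 = 33.1429.

T² ≈ 33.1429


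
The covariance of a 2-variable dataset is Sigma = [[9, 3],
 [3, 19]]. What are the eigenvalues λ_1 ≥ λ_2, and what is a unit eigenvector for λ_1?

Step 1 — characteristic polynomial of 2×2 Sigma:
  det(Sigma - λI) = λ² - trace · λ + det = 0.
  trace = 9 + 19 = 28, det = 9·19 - (3)² = 162.
Step 2 — discriminant:
  Δ = trace² - 4·det = 784 - 648 = 136.
Step 3 — eigenvalues:
  λ = (trace ± √Δ)/2 = (28 ± 11.6619)/2,
  λ_1 = 19.831,  λ_2 = 8.169.

Step 4 — unit eigenvector for λ_1: solve (Sigma - λ_1 I)v = 0. First row:
  (9 - 19.831)·v_x + (3)·v_y = 0, i.e. (-10.831)·v_x + (3)·v_y = 0,
  so v ∝ (b, λ_1 - a) = (3, 10.831) = u.
  ||u|| = √((3)² + (10.831)²) = √(126.3095) ≈ 11.2388,
  v_1 = u/||u|| ≈ (0.2669, 0.9637) (||v_1|| = 1).

λ_1 = 19.831,  λ_2 = 8.169;  v_1 ≈ (0.2669, 0.9637)


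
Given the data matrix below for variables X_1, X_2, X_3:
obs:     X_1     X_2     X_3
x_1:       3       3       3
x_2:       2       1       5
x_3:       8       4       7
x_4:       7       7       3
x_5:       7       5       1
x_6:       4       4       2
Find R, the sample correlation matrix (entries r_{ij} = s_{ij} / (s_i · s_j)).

Step 1 — column means:
  mean(X_1) = (3 + 2 + 8 + 7 + 7 + 4) / 6 = 31/6 = 5.1667
  mean(X_2) = (3 + 1 + 4 + 7 + 5 + 4) / 6 = 24/6 = 4
  mean(X_3) = (3 + 5 + 7 + 3 + 1 + 2) / 6 = 21/6 = 3.5

Step 2 — sample variances and covariances s[i,j] = (1/(n-1)) · Σ_k (x_{k,i} - mean_i) · (x_{k,j} - mean_j), with n-1 = 5:
  s[X_1,X_1] = ((-2.1667)·(-2.1667) + (-3.1667)·(-3.1667) + (2.8333)·(2.8333) + (1.8333)·(1.8333) + (1.8333)·(1.8333) + (-1.1667)·(-1.1667)) / 5 = 30.8333/5 = 6.1667
  s[X_1,X_2] = ((-2.1667)·(-1) + (-3.1667)·(-3) + (2.8333)·(0) + (1.8333)·(3) + (1.8333)·(1) + (-1.1667)·(0)) / 5 = 19/5 = 3.8
  s[X_1,X_3] = ((-2.1667)·(-0.5) + (-3.1667)·(1.5) + (2.8333)·(3.5) + (1.8333)·(-0.5) + (1.8333)·(-2.5) + (-1.1667)·(-1.5)) / 5 = 2.5/5 = 0.5
  s[X_2,X_2] = ((-1)·(-1) + (-3)·(-3) + (0)·(0) + (3)·(3) + (1)·(1) + (0)·(0)) / 5 = 20/5 = 4
  s[X_2,X_3] = ((-1)·(-0.5) + (-3)·(1.5) + (0)·(3.5) + (3)·(-0.5) + (1)·(-2.5) + (0)·(-1.5)) / 5 = -8/5 = -1.6
  s[X_3,X_3] = ((-0.5)·(-0.5) + (1.5)·(1.5) + (3.5)·(3.5) + (-0.5)·(-0.5) + (-2.5)·(-2.5) + (-1.5)·(-1.5)) / 5 = 23.5/5 = 4.7
  Sample standard deviations s_i = √(s[i,i]):
  s(X_1) = √(6.1667) = 2.4833
  s(X_2) = √(4) = 2
  s(X_3) = √(4.7) = 2.1679

Step 3 — r_{ij} = s_{ij} / (s_i · s_j):
  r[X_1,X_1] = 1 (diagonal).
  r[X_1,X_2] = 3.8 / (2.4833 · 2) = 3.8 / 4.9666 = 0.7651
  r[X_1,X_3] = 0.5 / (2.4833 · 2.1679) = 0.5 / 5.3836 = 0.0929
  r[X_2,X_2] = 1 (diagonal).
  r[X_2,X_3] = -1.6 / (2 · 2.1679) = -1.6 / 4.3359 = -0.369
  r[X_3,X_3] = 1 (diagonal).

R is symmetric with unit diagonal. Assembling:

R = [[1, 0.7651, 0.0929],
 [0.7651, 1, -0.369],
 [0.0929, -0.369, 1]]


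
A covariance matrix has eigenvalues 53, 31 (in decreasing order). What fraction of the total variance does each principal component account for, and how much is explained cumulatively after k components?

Step 1 — total variance = trace(Sigma) = Σ λ_i = 53 + 31 = 84.

Step 2 — fraction explained by component i = λ_i / Σ λ:
  PC1: 53/84 = 0.631
  PC2: 31/84 = 0.369

Step 3 — cumulative fraction after k components = (λ_1 + ... + λ_k) / Σ λ:
  k = 1: 53/84 = 0.631
  k = 2: (53 + 31)/84 = 84/84 = 1

Summary (fraction, with percent):

explained: PC1 0.631 (63.1%), PC2 0.369 (36.9%);  cumulative: 0.631, 1


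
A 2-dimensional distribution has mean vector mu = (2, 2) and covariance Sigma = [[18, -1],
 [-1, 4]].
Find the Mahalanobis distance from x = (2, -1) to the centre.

Step 1 — centre the observation: (x - mu) = (0, -3).

Step 2 — invert Sigma. det(Sigma) = 18·4 - (-1)² = 71.
  Sigma^{-1} = (1/det) · [[d, -b], [-b, a]] = [[0.0563, 0.0141],
 [0.0141, 0.2535]].

Step 3 — form the quadratic (x - mu)^T · Sigma^{-1} · (x - mu):
  Sigma^{-1} · (x - mu) = (-0.0423, -0.7606).
  (x - mu)^T · [Sigma^{-1} · (x - mu)] = (0)·(-0.0423) + (-3)·(-0.7606) = 2.2817.

Step 4 — take square root: d = √(2.2817) ≈ 1.5105.

d(x, mu) = √(2.2817) ≈ 1.5105


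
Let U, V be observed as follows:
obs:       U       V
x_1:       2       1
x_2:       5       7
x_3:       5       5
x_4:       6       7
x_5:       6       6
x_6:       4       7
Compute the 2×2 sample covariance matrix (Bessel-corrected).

Step 1 — column means:
  mean(U) = (2 + 5 + 5 + 6 + 6 + 4) / 6 = 28/6 = 4.6667
  mean(V) = (1 + 7 + 5 + 7 + 6 + 7) / 6 = 33/6 = 5.5

Step 2 — sample covariance S[i,j] = (1/(n-1)) · Σ_k (x_{k,i} - mean_i) · (x_{k,j} - mean_j), with n-1 = 5.
  S[U,U] = ((-2.6667)·(-2.6667) + (0.3333)·(0.3333) + (0.3333)·(0.3333) + (1.3333)·(1.3333) + (1.3333)·(1.3333) + (-0.6667)·(-0.6667)) / 5 = 11.3333/5 = 2.2667
  S[U,V] = ((-2.6667)·(-4.5) + (0.3333)·(1.5) + (0.3333)·(-0.5) + (1.3333)·(1.5) + (1.3333)·(0.5) + (-0.6667)·(1.5)) / 5 = 14/5 = 2.8
  S[V,V] = ((-4.5)·(-4.5) + (1.5)·(1.5) + (-0.5)·(-0.5) + (1.5)·(1.5) + (0.5)·(0.5) + (1.5)·(1.5)) / 5 = 27.5/5 = 5.5

S is symmetric (S[j,i] = S[i,j]). Assembling:

S = [[2.2667, 2.8],
 [2.8, 5.5]]


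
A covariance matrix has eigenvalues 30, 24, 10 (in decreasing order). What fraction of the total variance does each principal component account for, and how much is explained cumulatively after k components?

Step 1 — total variance = trace(Sigma) = Σ λ_i = 30 + 24 + 10 = 64.

Step 2 — fraction explained by component i = λ_i / Σ λ:
  PC1: 30/64 = 0.4688
  PC2: 24/64 = 0.375
  PC3: 10/64 = 0.1562

Step 3 — cumulative fraction after k components = (λ_1 + ... + λ_k) / Σ λ:
  k = 1: 30/64 = 0.4688
  k = 2: (30 + 24)/64 = 54/64 = 0.8438
  k = 3: (30 + 24 + 10)/64 = 64/64 = 1

Summary (fraction, with percent):

explained: PC1 0.4688 (46.88%), PC2 0.375 (37.5%), PC3 0.1562 (15.62%);  cumulative: 0.4688, 0.8438, 1


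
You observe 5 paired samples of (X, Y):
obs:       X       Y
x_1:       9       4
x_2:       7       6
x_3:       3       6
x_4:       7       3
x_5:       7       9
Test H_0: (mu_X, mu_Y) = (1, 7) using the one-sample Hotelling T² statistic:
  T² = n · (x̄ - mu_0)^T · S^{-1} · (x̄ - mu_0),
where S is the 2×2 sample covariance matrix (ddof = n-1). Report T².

Step 1 — sample mean vector:
  mean(X) = (9 + 7 + 3 + 7 + 7) / 5 = 33/5 = 6.6
  mean(Y) = (4 + 6 + 6 + 3 + 9) / 5 = 28/5 = 5.6
  x̄ = (6.6, 5.6),  deviation x̄ - mu_0 = (6.6, 5.6) - (1, 7) = (5.6, -1.4).

Step 2 — sample covariance matrix, S[i,j] = (1/(n-1)) · Σ_k (x_{k,i} - mean_i) · (x_{k,j} - mean_j), divisor n-1 = 4:
  S[X,X] = ((2.4)·(2.4) + (0.4)·(0.4) + (-3.6)·(-3.6) + (0.4)·(0.4) + (0.4)·(0.4)) / 4 = 19.2/4 = 4.8
  S[X,Y] = ((2.4)·(-1.6) + (0.4)·(0.4) + (-3.6)·(0.4) + (0.4)·(-2.6) + (0.4)·(3.4)) / 4 = -4.8/4 = -1.2
  S[Y,Y] = ((-1.6)·(-1.6) + (0.4)·(0.4) + (0.4)·(0.4) + (-2.6)·(-2.6) + (3.4)·(3.4)) / 4 = 21.2/4 = 5.3
  S = [[4.8, -1.2],
 [-1.2, 5.3]].

Step 3 — invert S. det(S) = 4.8·5.3 - (-1.2)² = 24.
  S^{-1} = (1/det) · [[d, -b], [-b, a]] = [[0.2208, 0.05],
 [0.05, 0.2]].

Step 4 — quadratic form (x̄ - mu_0)^T · S^{-1} · (x̄ - mu_0):
  S^{-1} · (x̄ - mu_0) = (1.1667, 0),
  (x̄ - mu_0)^T · [...] = (5.6)·(1.1667) + (-1.4)·(0) = 6.5333.

Step 5 — scale by n: T² = 5 · 6.5333 = 32.6667.

T² ≈ 32.6667


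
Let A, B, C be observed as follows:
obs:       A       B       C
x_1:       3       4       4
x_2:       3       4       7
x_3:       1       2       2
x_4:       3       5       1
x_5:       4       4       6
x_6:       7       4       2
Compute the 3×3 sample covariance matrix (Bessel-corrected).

Step 1 — column means:
  mean(A) = (3 + 3 + 1 + 3 + 4 + 7) / 6 = 21/6 = 3.5
  mean(B) = (4 + 4 + 2 + 5 + 4 + 4) / 6 = 23/6 = 3.8333
  mean(C) = (4 + 7 + 2 + 1 + 6 + 2) / 6 = 22/6 = 3.6667

Step 2 — sample covariance S[i,j] = (1/(n-1)) · Σ_k (x_{k,i} - mean_i) · (x_{k,j} - mean_j), with n-1 = 5.
  S[A,A] = ((-0.5)·(-0.5) + (-0.5)·(-0.5) + (-2.5)·(-2.5) + (-0.5)·(-0.5) + (0.5)·(0.5) + (3.5)·(3.5)) / 5 = 19.5/5 = 3.9
  S[A,B] = ((-0.5)·(0.1667) + (-0.5)·(0.1667) + (-2.5)·(-1.8333) + (-0.5)·(1.1667) + (0.5)·(0.1667) + (3.5)·(0.1667)) / 5 = 4.5/5 = 0.9
  S[A,C] = ((-0.5)·(0.3333) + (-0.5)·(3.3333) + (-2.5)·(-1.6667) + (-0.5)·(-2.6667) + (0.5)·(2.3333) + (3.5)·(-1.6667)) / 5 = -1/5 = -0.2
  S[B,B] = ((0.1667)·(0.1667) + (0.1667)·(0.1667) + (-1.8333)·(-1.8333) + (1.1667)·(1.1667) + (0.1667)·(0.1667) + (0.1667)·(0.1667)) / 5 = 4.8333/5 = 0.9667
  S[B,C] = ((0.1667)·(0.3333) + (0.1667)·(3.3333) + (-1.8333)·(-1.6667) + (1.1667)·(-2.6667) + (0.1667)·(2.3333) + (0.1667)·(-1.6667)) / 5 = 0.6667/5 = 0.1333
  S[C,C] = ((0.3333)·(0.3333) + (3.3333)·(3.3333) + (-1.6667)·(-1.6667) + (-2.6667)·(-2.6667) + (2.3333)·(2.3333) + (-1.6667)·(-1.6667)) / 5 = 29.3333/5 = 5.8667

S is symmetric (S[j,i] = S[i,j]). Assembling:

S = [[3.9, 0.9, -0.2],
 [0.9, 0.9667, 0.1333],
 [-0.2, 0.1333, 5.8667]]
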